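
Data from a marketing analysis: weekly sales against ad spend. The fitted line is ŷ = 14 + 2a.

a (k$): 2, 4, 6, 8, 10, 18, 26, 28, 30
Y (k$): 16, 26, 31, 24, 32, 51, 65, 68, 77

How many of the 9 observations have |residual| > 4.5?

2

a=2: ŷ = 14 + 2·2 = 18; e = 16 − 18 = -2
a=4: ŷ = 14 + 2·4 = 22; e = 26 − 22 = 4
a=6: ŷ = 14 + 2·6 = 26; e = 31 − 26 = 5
a=8: ŷ = 14 + 2·8 = 30; e = 24 − 30 = -6
a=10: ŷ = 14 + 2·10 = 34; e = 32 − 34 = -2
a=18: ŷ = 14 + 2·18 = 50; e = 51 − 50 = 1
a=26: ŷ = 14 + 2·26 = 66; e = 65 − 66 = -1
a=28: ŷ = 14 + 2·28 = 70; e = 68 − 70 = -2
a=30: ŷ = 14 + 2·30 = 74; e = 77 − 74 = 3
|e| > 4.5: a=6 (|e|=5), a=8 (|e|=6) → 2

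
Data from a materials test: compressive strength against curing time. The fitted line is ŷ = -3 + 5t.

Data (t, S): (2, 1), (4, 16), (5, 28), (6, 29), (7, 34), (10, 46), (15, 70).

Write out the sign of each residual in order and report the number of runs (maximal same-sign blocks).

3 runs

t=2: ŷ = -3 + 5·2 = 7; e = 1 − 7 = -6
t=4: ŷ = -3 + 5·4 = 17; e = 16 − 17 = -1
t=5: ŷ = -3 + 5·5 = 22; e = 28 − 22 = 6
t=6: ŷ = -3 + 5·6 = 27; e = 29 − 27 = 2
t=7: ŷ = -3 + 5·7 = 32; e = 34 − 32 = 2
t=10: ŷ = -3 + 5·10 = 47; e = 46 − 47 = -1
t=15: ŷ = -3 + 5·15 = 72; e = 70 − 72 = -2
Signs: − − + + + − −
Runs: −×2, +×3, −×2 → 3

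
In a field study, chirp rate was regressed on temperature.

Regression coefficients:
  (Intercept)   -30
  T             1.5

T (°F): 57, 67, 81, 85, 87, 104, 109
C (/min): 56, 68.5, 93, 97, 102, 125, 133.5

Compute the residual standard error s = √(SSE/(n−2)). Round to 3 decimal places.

s = 1.414

T=57: ŷ = -30 + 1.5·57 = 55.5; e = 56 − 55.5 = 0.5
T=67: ŷ = -30 + 1.5·67 = 70.5; e = 68.5 − 70.5 = -2
T=81: ŷ = -30 + 1.5·81 = 91.5; e = 93 − 91.5 = 1.5
T=85: ŷ = -30 + 1.5·85 = 97.5; e = 97 − 97.5 = -0.5
T=87: ŷ = -30 + 1.5·87 = 100.5; e = 102 − 100.5 = 1.5
T=104: ŷ = -30 + 1.5·104 = 126; e = 125 − 126 = -1
T=109: ŷ = -30 + 1.5·109 = 133.5; e = 133.5 − 133.5 = 0
SSE = 0.25 + 4 + 2.25 + 0.25 + 2.25 + 1 + 0 = 10
s = √(10/5) = √2 ≈ 1.414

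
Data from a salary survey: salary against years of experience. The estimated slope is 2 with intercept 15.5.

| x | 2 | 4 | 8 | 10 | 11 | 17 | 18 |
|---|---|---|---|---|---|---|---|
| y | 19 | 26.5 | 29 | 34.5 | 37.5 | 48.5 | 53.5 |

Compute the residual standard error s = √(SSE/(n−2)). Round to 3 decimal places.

x=2: ŷ = 15.5 + 2·2 = 19.5; e = 19 − 19.5 = -0.5
x=4: ŷ = 15.5 + 2·4 = 23.5; e = 26.5 − 23.5 = 3
x=8: ŷ = 15.5 + 2·8 = 31.5; e = 29 − 31.5 = -2.5
x=10: ŷ = 15.5 + 2·10 = 35.5; e = 34.5 − 35.5 = -1
x=11: ŷ = 15.5 + 2·11 = 37.5; e = 37.5 − 37.5 = 0
x=17: ŷ = 15.5 + 2·17 = 49.5; e = 48.5 − 49.5 = -1
x=18: ŷ = 15.5 + 2·18 = 51.5; e = 53.5 − 51.5 = 2
SSE = 0.25 + 9 + 6.25 + 1 + 0 + 1 + 4 = 21.5
s = √(21.5/5) = √4.3 ≈ 2.074

s = 2.074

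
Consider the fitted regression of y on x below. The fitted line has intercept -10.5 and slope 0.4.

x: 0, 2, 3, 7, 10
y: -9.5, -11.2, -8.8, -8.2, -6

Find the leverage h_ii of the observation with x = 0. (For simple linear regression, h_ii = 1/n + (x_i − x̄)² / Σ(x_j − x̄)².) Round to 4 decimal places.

h = 0.4969

x̄ = (0 + 2 + 3 + 7 + 10)/5 = 4.4
Σ(x − x̄)² = 19.36 + 5.76 + 1.96 + 6.76 + 31.36 = 65.2
h = 1/5 + (-4.4)²/65.2 = 0.2 + 0.296933 = 0.4969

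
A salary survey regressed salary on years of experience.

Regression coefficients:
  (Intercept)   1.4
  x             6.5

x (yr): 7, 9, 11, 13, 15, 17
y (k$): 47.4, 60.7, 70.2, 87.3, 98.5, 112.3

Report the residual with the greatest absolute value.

x=7: ŷ = 1.4 + 6.5·7 = 46.9; r = 47.4 − 46.9 = 0.5
x=9: ŷ = 1.4 + 6.5·9 = 59.9; r = 60.7 − 59.9 = 0.8
x=11: ŷ = 1.4 + 6.5·11 = 72.9; r = 70.2 − 72.9 = -2.7
x=13: ŷ = 1.4 + 6.5·13 = 85.9; r = 87.3 − 85.9 = 1.4
x=15: ŷ = 1.4 + 6.5·15 = 98.9; r = 98.5 − 98.9 = -0.4
x=17: ŷ = 1.4 + 6.5·17 = 111.9; r = 112.3 − 111.9 = 0.4
Largest |r| is 2.7 at x = 11, residual -2.7.

r = -2.7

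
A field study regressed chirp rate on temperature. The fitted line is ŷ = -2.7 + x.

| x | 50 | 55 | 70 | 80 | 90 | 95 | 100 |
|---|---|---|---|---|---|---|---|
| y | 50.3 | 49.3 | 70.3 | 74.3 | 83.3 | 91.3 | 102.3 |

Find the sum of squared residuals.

x=50: ŷ = -2.7 + 50 = 47.3; e = 50.3 − 47.3 = 3
x=55: ŷ = -2.7 + 55 = 52.3; e = 49.3 − 52.3 = -3
x=70: ŷ = -2.7 + 70 = 67.3; e = 70.3 − 67.3 = 3
x=80: ŷ = -2.7 + 80 = 77.3; e = 74.3 − 77.3 = -3
x=90: ŷ = -2.7 + 90 = 87.3; e = 83.3 − 87.3 = -4
x=95: ŷ = -2.7 + 95 = 92.3; e = 91.3 − 92.3 = -1
x=100: ŷ = -2.7 + 100 = 97.3; e = 102.3 − 97.3 = 5
SSE = 9 + 9 + 9 + 9 + 16 + 1 + 25 = 78

SSE = 78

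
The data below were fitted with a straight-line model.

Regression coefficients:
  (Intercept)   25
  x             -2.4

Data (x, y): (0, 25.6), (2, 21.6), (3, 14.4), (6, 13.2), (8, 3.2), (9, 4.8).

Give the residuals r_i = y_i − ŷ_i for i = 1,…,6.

0.6, 1.4, -3.4, 2.6, -2.6, 1.4

x=0: ŷ = 25 − 2.4·0 = 25; r = 25.6 − 25 = 0.6
x=2: ŷ = 25 − 2.4·2 = 20.2; r = 21.6 − 20.2 = 1.4
x=3: ŷ = 25 − 2.4·3 = 17.8; r = 14.4 − 17.8 = -3.4
x=6: ŷ = 25 − 2.4·6 = 10.6; r = 13.2 − 10.6 = 2.6
x=8: ŷ = 25 − 2.4·8 = 5.8; r = 3.2 − 5.8 = -2.6
x=9: ŷ = 25 − 2.4·9 = 3.4; r = 4.8 − 3.4 = 1.4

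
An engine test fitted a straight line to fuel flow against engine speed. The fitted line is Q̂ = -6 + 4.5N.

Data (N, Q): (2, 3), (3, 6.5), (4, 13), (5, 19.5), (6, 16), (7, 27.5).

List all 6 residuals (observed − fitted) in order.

N=2: Q̂ = -6 + 4.5·2 = 3; r = 3 − 3 = 0
N=3: Q̂ = -6 + 4.5·3 = 7.5; r = 6.5 − 7.5 = -1
N=4: Q̂ = -6 + 4.5·4 = 12; r = 13 − 12 = 1
N=5: Q̂ = -6 + 4.5·5 = 16.5; r = 19.5 − 16.5 = 3
N=6: Q̂ = -6 + 4.5·6 = 21; r = 16 − 21 = -5
N=7: Q̂ = -6 + 4.5·7 = 25.5; r = 27.5 − 25.5 = 2

0, -1, 1, 3, -5, 2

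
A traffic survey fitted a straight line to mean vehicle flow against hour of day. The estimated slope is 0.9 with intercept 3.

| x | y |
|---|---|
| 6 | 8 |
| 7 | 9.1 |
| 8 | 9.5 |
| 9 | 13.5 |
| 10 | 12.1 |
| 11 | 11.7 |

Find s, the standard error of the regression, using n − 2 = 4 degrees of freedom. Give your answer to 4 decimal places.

s = 1.4053

x=6: ŷ = 3 + 0.9·6 = 8.4; r = 8 − 8.4 = -0.4
x=7: ŷ = 3 + 0.9·7 = 9.3; r = 9.1 − 9.3 = -0.2
x=8: ŷ = 3 + 0.9·8 = 10.2; r = 9.5 − 10.2 = -0.7
x=9: ŷ = 3 + 0.9·9 = 11.1; r = 13.5 − 11.1 = 2.4
x=10: ŷ = 3 + 0.9·10 = 12; r = 12.1 − 12 = 0.1
x=11: ŷ = 3 + 0.9·11 = 12.9; r = 11.7 − 12.9 = -1.2
SSE = 0.16 + 0.04 + 0.49 + 5.76 + 0.01 + 1.44 = 7.9
s = √(7.9/4) = √1.975 ≈ 1.4053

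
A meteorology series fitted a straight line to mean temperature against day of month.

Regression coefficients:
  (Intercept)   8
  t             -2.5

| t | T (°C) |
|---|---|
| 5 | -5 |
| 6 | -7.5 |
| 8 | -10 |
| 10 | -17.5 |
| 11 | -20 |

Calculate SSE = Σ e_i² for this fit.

t=5: T̂ = 8 − 2.5·5 = -4.5; e = -5 − (-4.5) = -0.5
t=6: T̂ = 8 − 2.5·6 = -7; e = -7.5 − (-7) = -0.5
t=8: T̂ = 8 − 2.5·8 = -12; e = -10 − (-12) = 2
t=10: T̂ = 8 − 2.5·10 = -17; e = -17.5 − (-17) = -0.5
t=11: T̂ = 8 − 2.5·11 = -19.5; e = -20 − (-19.5) = -0.5
SSE = 0.25 + 0.25 + 4 + 0.25 + 0.25 = 5

SSE = 5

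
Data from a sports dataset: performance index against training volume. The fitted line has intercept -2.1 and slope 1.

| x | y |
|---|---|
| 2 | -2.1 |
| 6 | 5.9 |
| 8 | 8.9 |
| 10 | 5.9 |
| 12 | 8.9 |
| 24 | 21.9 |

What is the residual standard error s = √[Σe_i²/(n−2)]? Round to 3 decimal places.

x=2: ŷ = -2.1 + 2 = -0.1; e = -2.1 − (-0.1) = -2
x=6: ŷ = -2.1 + 6 = 3.9; e = 5.9 − 3.9 = 2
x=8: ŷ = -2.1 + 8 = 5.9; e = 8.9 − 5.9 = 3
x=10: ŷ = -2.1 + 10 = 7.9; e = 5.9 − 7.9 = -2
x=12: ŷ = -2.1 + 12 = 9.9; e = 8.9 − 9.9 = -1
x=24: ŷ = -2.1 + 24 = 21.9; e = 21.9 − 21.9 = 0
SSE = 4 + 4 + 9 + 4 + 1 + 0 = 22
s = √(22/4) = √5.5 ≈ 2.345

s = 2.345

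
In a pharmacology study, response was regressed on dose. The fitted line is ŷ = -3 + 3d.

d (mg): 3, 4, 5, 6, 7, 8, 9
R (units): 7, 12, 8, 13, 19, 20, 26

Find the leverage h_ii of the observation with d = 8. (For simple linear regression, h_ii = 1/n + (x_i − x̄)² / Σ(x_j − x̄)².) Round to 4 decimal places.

h = 0.2857

d̄ = (3 + 4 + 5 + 6 + 7 + 8 + 9)/7 = 6
Σ(d − d̄)² = 9 + 4 + 1 + 0 + 1 + 4 + 9 = 28
h = 1/7 + (2)²/28 = 0.142857 + 0.142857 = 0.2857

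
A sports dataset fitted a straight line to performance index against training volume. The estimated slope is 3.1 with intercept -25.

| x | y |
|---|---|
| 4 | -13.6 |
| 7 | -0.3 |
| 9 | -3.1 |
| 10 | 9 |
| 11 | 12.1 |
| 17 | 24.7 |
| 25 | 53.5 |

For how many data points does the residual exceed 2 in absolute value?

x=4: ŷ = -25 + 3.1·4 = -12.6; r = -13.6 − (-12.6) = -1
x=7: ŷ = -25 + 3.1·7 = -3.3; r = -0.3 − (-3.3) = 3
x=9: ŷ = -25 + 3.1·9 = 2.9; r = -3.1 − 2.9 = -6
x=10: ŷ = -25 + 3.1·10 = 6; r = 9 − 6 = 3
x=11: ŷ = -25 + 3.1·11 = 9.1; r = 12.1 − 9.1 = 3
x=17: ŷ = -25 + 3.1·17 = 27.7; r = 24.7 − 27.7 = -3
x=25: ŷ = -25 + 3.1·25 = 52.5; r = 53.5 − 52.5 = 1
|r| > 2: x=7 (|r|=3), x=9 (|r|=6), x=10 (|r|=3), x=11 (|r|=3), x=17 (|r|=3) → 5

5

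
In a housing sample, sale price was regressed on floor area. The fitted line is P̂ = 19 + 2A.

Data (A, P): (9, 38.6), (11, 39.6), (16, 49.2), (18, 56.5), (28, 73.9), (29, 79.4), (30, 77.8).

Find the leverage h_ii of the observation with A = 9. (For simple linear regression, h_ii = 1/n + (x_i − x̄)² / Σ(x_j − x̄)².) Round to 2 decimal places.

h = 0.41

Ā = (9 + 11 + 16 + 18 + 28 + 29 + 30)/7 = 20.1429
Σ(A − Ā)² = 124.163 + 83.5918 + 17.1633 + 4.59184 + 61.7347 + 78.449 + 97.1633 = 466.857
h = 1/7 + (-11.1429)²/466.857 = 0.142857 + 0.265956 = 0.41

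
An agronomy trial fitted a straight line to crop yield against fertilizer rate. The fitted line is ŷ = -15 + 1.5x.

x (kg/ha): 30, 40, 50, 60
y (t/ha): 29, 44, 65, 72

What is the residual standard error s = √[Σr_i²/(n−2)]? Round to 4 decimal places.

x=30: ŷ = -15 + 1.5·30 = 30; r = 29 − 30 = -1
x=40: ŷ = -15 + 1.5·40 = 45; r = 44 − 45 = -1
x=50: ŷ = -15 + 1.5·50 = 60; r = 65 − 60 = 5
x=60: ŷ = -15 + 1.5·60 = 75; r = 72 − 75 = -3
SSE = 1 + 1 + 25 + 9 = 36
s = √(36/2) = √18 ≈ 4.2426

s = 4.2426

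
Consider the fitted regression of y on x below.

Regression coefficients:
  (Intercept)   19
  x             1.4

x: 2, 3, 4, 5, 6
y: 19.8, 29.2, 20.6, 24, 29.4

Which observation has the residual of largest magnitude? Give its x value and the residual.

x=2: ŷ = 19 + 1.4·2 = 21.8; r = 19.8 − 21.8 = -2
x=3: ŷ = 19 + 1.4·3 = 23.2; r = 29.2 − 23.2 = 6
x=4: ŷ = 19 + 1.4·4 = 24.6; r = 20.6 − 24.6 = -4
x=5: ŷ = 19 + 1.4·5 = 26; r = 24 − 26 = -2
x=6: ŷ = 19 + 1.4·6 = 27.4; r = 29.4 − 27.4 = 2
Largest |r| is 6 at x = 3, residual 6.

x = 3, r = 6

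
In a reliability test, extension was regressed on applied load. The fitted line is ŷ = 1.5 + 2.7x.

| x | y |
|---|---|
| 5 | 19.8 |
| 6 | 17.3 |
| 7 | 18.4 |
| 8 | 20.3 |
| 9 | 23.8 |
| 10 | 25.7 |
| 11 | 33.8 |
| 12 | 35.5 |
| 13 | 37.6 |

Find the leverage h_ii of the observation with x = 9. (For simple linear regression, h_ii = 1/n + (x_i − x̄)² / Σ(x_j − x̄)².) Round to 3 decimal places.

x̄ = (5 + 6 + 7 + 8 + 9 + 10 + 11 + 12 + 13)/9 = 9
Σ(x − x̄)² = 16 + 9 + 4 + 1 + 0 + 1 + 4 + 9 + 16 = 60
h = 1/9 + (0)²/60 = 0.111111 + 0 = 0.111

h = 0.111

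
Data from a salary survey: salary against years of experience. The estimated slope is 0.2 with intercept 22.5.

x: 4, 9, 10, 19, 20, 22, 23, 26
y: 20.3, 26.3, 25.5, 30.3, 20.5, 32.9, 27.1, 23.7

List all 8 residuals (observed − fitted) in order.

x=4: ŷ = 22.5 + 0.2·4 = 23.3; r = 20.3 − 23.3 = -3
x=9: ŷ = 22.5 + 0.2·9 = 24.3; r = 26.3 − 24.3 = 2
x=10: ŷ = 22.5 + 0.2·10 = 24.5; r = 25.5 − 24.5 = 1
x=19: ŷ = 22.5 + 0.2·19 = 26.3; r = 30.3 − 26.3 = 4
x=20: ŷ = 22.5 + 0.2·20 = 26.5; r = 20.5 − 26.5 = -6
x=22: ŷ = 22.5 + 0.2·22 = 26.9; r = 32.9 − 26.9 = 6
x=23: ŷ = 22.5 + 0.2·23 = 27.1; r = 27.1 − 27.1 = 0
x=26: ŷ = 22.5 + 0.2·26 = 27.7; r = 23.7 − 27.7 = -4

-3, 2, 1, 4, -6, 6, 0, -4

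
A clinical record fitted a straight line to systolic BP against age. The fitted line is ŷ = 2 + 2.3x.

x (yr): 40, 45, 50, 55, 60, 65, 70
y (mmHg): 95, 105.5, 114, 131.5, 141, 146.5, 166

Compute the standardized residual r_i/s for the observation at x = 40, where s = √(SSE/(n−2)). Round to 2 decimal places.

0.30

x=40: ŷ = 2 + 2.3·40 = 94; r = 95 − 94 = 1
x=45: ŷ = 2 + 2.3·45 = 105.5; r = 105.5 − 105.5 = 0
x=50: ŷ = 2 + 2.3·50 = 117; r = 114 − 117 = -3
x=55: ŷ = 2 + 2.3·55 = 128.5; r = 131.5 − 128.5 = 3
x=60: ŷ = 2 + 2.3·60 = 140; r = 141 − 140 = 1
x=65: ŷ = 2 + 2.3·65 = 151.5; r = 146.5 − 151.5 = -5
x=70: ŷ = 2 + 2.3·70 = 163; r = 166 − 163 = 3
SSE = 1 + 0 + 9 + 9 + 1 + 25 + 9 = 54
s = √(54/5) = 3.28634
r/s = 1 / 3.28634 = 0.30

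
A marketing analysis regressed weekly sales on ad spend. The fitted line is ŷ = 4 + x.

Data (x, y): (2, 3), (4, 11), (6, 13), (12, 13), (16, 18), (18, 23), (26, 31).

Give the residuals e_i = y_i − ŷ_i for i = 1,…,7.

x=2: ŷ = 4 + 2 = 6; e = 3 − 6 = -3
x=4: ŷ = 4 + 4 = 8; e = 11 − 8 = 3
x=6: ŷ = 4 + 6 = 10; e = 13 − 10 = 3
x=12: ŷ = 4 + 12 = 16; e = 13 − 16 = -3
x=16: ŷ = 4 + 16 = 20; e = 18 − 20 = -2
x=18: ŷ = 4 + 18 = 22; e = 23 − 22 = 1
x=26: ŷ = 4 + 26 = 30; e = 31 − 30 = 1

-3, 3, 3, -3, -2, 1, 1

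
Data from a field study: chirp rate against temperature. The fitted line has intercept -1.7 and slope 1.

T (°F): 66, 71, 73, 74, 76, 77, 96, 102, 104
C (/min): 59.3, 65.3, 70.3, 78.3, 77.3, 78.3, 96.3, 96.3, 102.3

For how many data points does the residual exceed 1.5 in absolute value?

T=66: ŷ = -1.7 + 66 = 64.3; r = 59.3 − 64.3 = -5
T=71: ŷ = -1.7 + 71 = 69.3; r = 65.3 − 69.3 = -4
T=73: ŷ = -1.7 + 73 = 71.3; r = 70.3 − 71.3 = -1
T=74: ŷ = -1.7 + 74 = 72.3; r = 78.3 − 72.3 = 6
T=76: ŷ = -1.7 + 76 = 74.3; r = 77.3 − 74.3 = 3
T=77: ŷ = -1.7 + 77 = 75.3; r = 78.3 − 75.3 = 3
T=96: ŷ = -1.7 + 96 = 94.3; r = 96.3 − 94.3 = 2
T=102: ŷ = -1.7 + 102 = 100.3; r = 96.3 − 100.3 = -4
T=104: ŷ = -1.7 + 104 = 102.3; r = 102.3 − 102.3 = 0
|r| > 1.5: T=66 (|r|=5), T=71 (|r|=4), T=74 (|r|=6), T=76 (|r|=3), T=77 (|r|=3), T=96 (|r|=2), T=102 (|r|=4) → 7

7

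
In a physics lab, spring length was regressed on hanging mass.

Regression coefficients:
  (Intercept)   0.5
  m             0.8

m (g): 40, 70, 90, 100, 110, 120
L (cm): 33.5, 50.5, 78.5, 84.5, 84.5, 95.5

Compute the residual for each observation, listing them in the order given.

1, -6, 6, 4, -4, -1

m=40: L̂ = 0.5 + 0.8·40 = 32.5; r = 33.5 − 32.5 = 1
m=70: L̂ = 0.5 + 0.8·70 = 56.5; r = 50.5 − 56.5 = -6
m=90: L̂ = 0.5 + 0.8·90 = 72.5; r = 78.5 − 72.5 = 6
m=100: L̂ = 0.5 + 0.8·100 = 80.5; r = 84.5 − 80.5 = 4
m=110: L̂ = 0.5 + 0.8·110 = 88.5; r = 84.5 − 88.5 = -4
m=120: L̂ = 0.5 + 0.8·120 = 96.5; r = 95.5 − 96.5 = -1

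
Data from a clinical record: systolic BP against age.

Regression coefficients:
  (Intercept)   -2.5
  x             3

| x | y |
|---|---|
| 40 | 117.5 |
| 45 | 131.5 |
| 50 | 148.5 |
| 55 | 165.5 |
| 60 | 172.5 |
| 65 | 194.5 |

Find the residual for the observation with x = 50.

ŷ = -2.5 + 3·50 = 147.5
e = 148.5 − 147.5 = 1

e = 1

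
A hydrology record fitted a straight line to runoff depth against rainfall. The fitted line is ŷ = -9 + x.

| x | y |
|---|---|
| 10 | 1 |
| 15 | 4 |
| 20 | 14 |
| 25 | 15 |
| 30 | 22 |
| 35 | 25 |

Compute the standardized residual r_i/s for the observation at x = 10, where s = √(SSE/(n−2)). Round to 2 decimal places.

0.00

x=10: ŷ = -9 + 10 = 1; r = 1 − 1 = 0
x=15: ŷ = -9 + 15 = 6; r = 4 − 6 = -2
x=20: ŷ = -9 + 20 = 11; r = 14 − 11 = 3
x=25: ŷ = -9 + 25 = 16; r = 15 − 16 = -1
x=30: ŷ = -9 + 30 = 21; r = 22 − 21 = 1
x=35: ŷ = -9 + 35 = 26; r = 25 − 26 = -1
SSE = 0 + 4 + 9 + 1 + 1 + 1 = 16
s = √(16/4) = 2
r/s = 0 / 2 = 0.00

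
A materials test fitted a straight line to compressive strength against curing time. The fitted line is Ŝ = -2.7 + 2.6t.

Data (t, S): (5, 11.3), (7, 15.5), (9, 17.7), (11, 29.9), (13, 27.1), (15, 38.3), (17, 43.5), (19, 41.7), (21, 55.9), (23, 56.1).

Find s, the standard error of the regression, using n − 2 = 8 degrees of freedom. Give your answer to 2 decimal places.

s = 3.39

t=5: Ŝ = -2.7 + 2.6·5 = 10.3; e = 11.3 − 10.3 = 1
t=7: Ŝ = -2.7 + 2.6·7 = 15.5; e = 15.5 − 15.5 = 0
t=9: Ŝ = -2.7 + 2.6·9 = 20.7; e = 17.7 − 20.7 = -3
t=11: Ŝ = -2.7 + 2.6·11 = 25.9; e = 29.9 − 25.9 = 4
t=13: Ŝ = -2.7 + 2.6·13 = 31.1; e = 27.1 − 31.1 = -4
t=15: Ŝ = -2.7 + 2.6·15 = 36.3; e = 38.3 − 36.3 = 2
t=17: Ŝ = -2.7 + 2.6·17 = 41.5; e = 43.5 − 41.5 = 2
t=19: Ŝ = -2.7 + 2.6·19 = 46.7; e = 41.7 − 46.7 = -5
t=21: Ŝ = -2.7 + 2.6·21 = 51.9; e = 55.9 − 51.9 = 4
t=23: Ŝ = -2.7 + 2.6·23 = 57.1; e = 56.1 − 57.1 = -1
SSE = 1 + 0 + 9 + 16 + 16 + 4 + 4 + 25 + 16 + 1 = 92
s = √(92/8) = √11.5 ≈ 3.39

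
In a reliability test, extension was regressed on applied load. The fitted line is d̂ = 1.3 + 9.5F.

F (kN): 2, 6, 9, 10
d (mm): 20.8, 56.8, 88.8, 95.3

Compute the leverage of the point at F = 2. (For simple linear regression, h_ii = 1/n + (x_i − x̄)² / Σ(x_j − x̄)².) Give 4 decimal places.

h = 0.8323

F̄ = (2 + 6 + 9 + 10)/4 = 6.75
Σ(F − F̄)² = 22.5625 + 0.5625 + 5.0625 + 10.5625 = 38.75
h = 1/4 + (-4.75)²/38.75 = 0.25 + 0.582258 = 0.8323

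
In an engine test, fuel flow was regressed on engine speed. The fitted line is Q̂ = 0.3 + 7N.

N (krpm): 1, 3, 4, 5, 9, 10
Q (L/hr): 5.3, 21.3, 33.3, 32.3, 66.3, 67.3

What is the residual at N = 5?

Q̂ = 0.3 + 7·5 = 35.3
r = 32.3 − 35.3 = -3

r = -3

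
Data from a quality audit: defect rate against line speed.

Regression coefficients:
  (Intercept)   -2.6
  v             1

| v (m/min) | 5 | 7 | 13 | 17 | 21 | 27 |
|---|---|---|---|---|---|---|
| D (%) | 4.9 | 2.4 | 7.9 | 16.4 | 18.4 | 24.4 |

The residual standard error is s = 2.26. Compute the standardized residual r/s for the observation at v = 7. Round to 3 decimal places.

-0.885

ŷ = -2.6 + 7 = 4.4
r = 2.4 − 4.4 = -2
r/s = -2 / 2.26 = -0.885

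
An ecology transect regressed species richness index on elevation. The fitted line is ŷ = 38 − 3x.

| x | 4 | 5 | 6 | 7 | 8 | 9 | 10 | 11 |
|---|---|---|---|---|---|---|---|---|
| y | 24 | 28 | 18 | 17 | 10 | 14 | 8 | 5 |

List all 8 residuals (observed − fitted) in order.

x=4: ŷ = 38 − 3·4 = 26; e = 24 − 26 = -2
x=5: ŷ = 38 − 3·5 = 23; e = 28 − 23 = 5
x=6: ŷ = 38 − 3·6 = 20; e = 18 − 20 = -2
x=7: ŷ = 38 − 3·7 = 17; e = 17 − 17 = 0
x=8: ŷ = 38 − 3·8 = 14; e = 10 − 14 = -4
x=9: ŷ = 38 − 3·9 = 11; e = 14 − 11 = 3
x=10: ŷ = 38 − 3·10 = 8; e = 8 − 8 = 0
x=11: ŷ = 38 − 3·11 = 5; e = 5 − 5 = 0

-2, 5, -2, 0, -4, 3, 0, 0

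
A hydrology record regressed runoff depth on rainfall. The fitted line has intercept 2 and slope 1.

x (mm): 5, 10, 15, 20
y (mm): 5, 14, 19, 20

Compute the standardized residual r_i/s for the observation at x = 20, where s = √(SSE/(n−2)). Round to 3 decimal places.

-0.707

x=5: ŷ = 2 + 5 = 7; r = 5 − 7 = -2
x=10: ŷ = 2 + 10 = 12; r = 14 − 12 = 2
x=15: ŷ = 2 + 15 = 17; r = 19 − 17 = 2
x=20: ŷ = 2 + 20 = 22; r = 20 − 22 = -2
SSE = 4 + 4 + 4 + 4 = 16
s = √(16/2) = 2.82843
r/s = -2 / 2.82843 = -0.707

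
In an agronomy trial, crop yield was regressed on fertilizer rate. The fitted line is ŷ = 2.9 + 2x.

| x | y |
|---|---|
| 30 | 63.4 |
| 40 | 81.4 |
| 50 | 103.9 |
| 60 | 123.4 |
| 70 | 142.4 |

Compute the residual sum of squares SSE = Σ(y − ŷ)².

x=30: ŷ = 2.9 + 2·30 = 62.9; r = 63.4 − 62.9 = 0.5
x=40: ŷ = 2.9 + 2·40 = 82.9; r = 81.4 − 82.9 = -1.5
x=50: ŷ = 2.9 + 2·50 = 102.9; r = 103.9 − 102.9 = 1
x=60: ŷ = 2.9 + 2·60 = 122.9; r = 123.4 − 122.9 = 0.5
x=70: ŷ = 2.9 + 2·70 = 142.9; r = 142.4 − 142.9 = -0.5
SSE = 0.25 + 2.25 + 1 + 0.25 + 0.25 = 4

SSE = 4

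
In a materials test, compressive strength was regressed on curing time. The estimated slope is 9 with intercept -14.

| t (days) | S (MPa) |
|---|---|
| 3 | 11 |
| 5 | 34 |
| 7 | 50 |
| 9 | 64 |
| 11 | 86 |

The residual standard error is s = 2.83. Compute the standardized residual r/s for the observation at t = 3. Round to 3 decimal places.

ŷ = -14 + 9·3 = 13
r = 11 − 13 = -2
r/s = -2 / 2.83 = -0.707

-0.707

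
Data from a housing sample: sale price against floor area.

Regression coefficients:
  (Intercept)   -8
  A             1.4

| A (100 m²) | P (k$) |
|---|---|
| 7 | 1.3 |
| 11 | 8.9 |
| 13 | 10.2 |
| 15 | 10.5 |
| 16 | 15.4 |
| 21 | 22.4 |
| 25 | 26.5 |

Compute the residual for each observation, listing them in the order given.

A=7: P̂ = -8 + 1.4·7 = 1.8; r = 1.3 − 1.8 = -0.5
A=11: P̂ = -8 + 1.4·11 = 7.4; r = 8.9 − 7.4 = 1.5
A=13: P̂ = -8 + 1.4·13 = 10.2; r = 10.2 − 10.2 = 0
A=15: P̂ = -8 + 1.4·15 = 13; r = 10.5 − 13 = -2.5
A=16: P̂ = -8 + 1.4·16 = 14.4; r = 15.4 − 14.4 = 1
A=21: P̂ = -8 + 1.4·21 = 21.4; r = 22.4 − 21.4 = 1
A=25: P̂ = -8 + 1.4·25 = 27; r = 26.5 − 27 = -0.5

-0.5, 1.5, 0, -2.5, 1, 1, -0.5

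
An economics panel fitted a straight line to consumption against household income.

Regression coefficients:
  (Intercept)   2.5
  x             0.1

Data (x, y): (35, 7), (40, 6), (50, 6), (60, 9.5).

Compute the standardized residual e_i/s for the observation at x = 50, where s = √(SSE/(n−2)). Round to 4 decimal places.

x=35: ŷ = 2.5 + 0.1·35 = 6; e = 7 − 6 = 1
x=40: ŷ = 2.5 + 0.1·40 = 6.5; e = 6 − 6.5 = -0.5
x=50: ŷ = 2.5 + 0.1·50 = 7.5; e = 6 − 7.5 = -1.5
x=60: ŷ = 2.5 + 0.1·60 = 8.5; e = 9.5 − 8.5 = 1
SSE = 1 + 0.25 + 2.25 + 1 = 4.5
s = √(4.5/2) = 1.5
e/s = -1.5 / 1.5 = -1.0000

-1.0000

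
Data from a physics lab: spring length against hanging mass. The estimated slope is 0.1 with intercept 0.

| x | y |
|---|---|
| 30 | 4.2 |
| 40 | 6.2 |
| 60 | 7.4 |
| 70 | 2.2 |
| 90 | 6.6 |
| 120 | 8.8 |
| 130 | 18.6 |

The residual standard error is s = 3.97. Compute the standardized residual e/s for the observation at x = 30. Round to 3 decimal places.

0.302

ŷ = 0.1·30 = 3
e = 4.2 − 3 = 1.2
e/s = 1.2 / 3.97 = 0.302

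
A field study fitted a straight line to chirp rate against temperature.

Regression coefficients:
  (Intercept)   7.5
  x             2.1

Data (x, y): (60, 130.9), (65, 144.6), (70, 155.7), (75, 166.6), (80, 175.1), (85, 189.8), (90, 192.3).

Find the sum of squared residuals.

x=60: ŷ = 7.5 + 2.1·60 = 133.5; r = 130.9 − 133.5 = -2.6
x=65: ŷ = 7.5 + 2.1·65 = 144; r = 144.6 − 144 = 0.6
x=70: ŷ = 7.5 + 2.1·70 = 154.5; r = 155.7 − 154.5 = 1.2
x=75: ŷ = 7.5 + 2.1·75 = 165; r = 166.6 − 165 = 1.6
x=80: ŷ = 7.5 + 2.1·80 = 175.5; r = 175.1 − 175.5 = -0.4
x=85: ŷ = 7.5 + 2.1·85 = 186; r = 189.8 − 186 = 3.8
x=90: ŷ = 7.5 + 2.1·90 = 196.5; r = 192.3 − 196.5 = -4.2
SSE = 6.76 + 0.36 + 1.44 + 2.56 + 0.16 + 14.44 + 17.64 = 43.36

SSE = 43.36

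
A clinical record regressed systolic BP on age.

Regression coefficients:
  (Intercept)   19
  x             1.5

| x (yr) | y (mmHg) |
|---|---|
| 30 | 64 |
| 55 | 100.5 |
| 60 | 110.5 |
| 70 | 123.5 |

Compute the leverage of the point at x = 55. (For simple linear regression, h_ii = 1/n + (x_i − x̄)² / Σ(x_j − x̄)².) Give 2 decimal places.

x̄ = (30 + 55 + 60 + 70)/4 = 53.75
Σ(x − x̄)² = 564.062 + 1.5625 + 39.0625 + 264.062 = 868.75
h = 1/4 + (1.25)²/868.75 = 0.25 + 0.00179856 = 0.25

h = 0.25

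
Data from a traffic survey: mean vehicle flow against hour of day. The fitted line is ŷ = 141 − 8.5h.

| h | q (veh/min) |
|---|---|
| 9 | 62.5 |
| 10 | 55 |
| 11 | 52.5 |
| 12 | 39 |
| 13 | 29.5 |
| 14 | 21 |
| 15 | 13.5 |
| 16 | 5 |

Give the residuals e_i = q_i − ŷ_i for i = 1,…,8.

h=9: ŷ = 141 − 8.5·9 = 64.5; e = 62.5 − 64.5 = -2
h=10: ŷ = 141 − 8.5·10 = 56; e = 55 − 56 = -1
h=11: ŷ = 141 − 8.5·11 = 47.5; e = 52.5 − 47.5 = 5
h=12: ŷ = 141 − 8.5·12 = 39; e = 39 − 39 = 0
h=13: ŷ = 141 − 8.5·13 = 30.5; e = 29.5 − 30.5 = -1
h=14: ŷ = 141 − 8.5·14 = 22; e = 21 − 22 = -1
h=15: ŷ = 141 − 8.5·15 = 13.5; e = 13.5 − 13.5 = 0
h=16: ŷ = 141 − 8.5·16 = 5; e = 5 − 5 = 0

-2, -1, 5, 0, -1, -1, 0, 0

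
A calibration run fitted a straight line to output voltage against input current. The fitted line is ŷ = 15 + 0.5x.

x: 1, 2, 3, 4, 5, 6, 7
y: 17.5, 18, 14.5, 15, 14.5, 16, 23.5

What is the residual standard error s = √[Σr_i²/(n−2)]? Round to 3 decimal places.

s = 3.286

x=1: ŷ = 15 + 0.5·1 = 15.5; r = 17.5 − 15.5 = 2
x=2: ŷ = 15 + 0.5·2 = 16; r = 18 − 16 = 2
x=3: ŷ = 15 + 0.5·3 = 16.5; r = 14.5 − 16.5 = -2
x=4: ŷ = 15 + 0.5·4 = 17; r = 15 − 17 = -2
x=5: ŷ = 15 + 0.5·5 = 17.5; r = 14.5 − 17.5 = -3
x=6: ŷ = 15 + 0.5·6 = 18; r = 16 − 18 = -2
x=7: ŷ = 15 + 0.5·7 = 18.5; r = 23.5 − 18.5 = 5
SSE = 4 + 4 + 4 + 4 + 9 + 4 + 25 = 54
s = √(54/5) = √10.8 ≈ 3.286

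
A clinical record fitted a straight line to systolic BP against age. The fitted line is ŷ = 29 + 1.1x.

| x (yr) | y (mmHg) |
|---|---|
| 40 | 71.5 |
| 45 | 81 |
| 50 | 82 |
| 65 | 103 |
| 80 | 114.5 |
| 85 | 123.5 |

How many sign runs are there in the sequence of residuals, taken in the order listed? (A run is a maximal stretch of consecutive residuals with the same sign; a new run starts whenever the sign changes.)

x=40: ŷ = 29 + 1.1·40 = 73; r = 71.5 − 73 = -1.5
x=45: ŷ = 29 + 1.1·45 = 78.5; r = 81 − 78.5 = 2.5
x=50: ŷ = 29 + 1.1·50 = 84; r = 82 − 84 = -2
x=65: ŷ = 29 + 1.1·65 = 100.5; r = 103 − 100.5 = 2.5
x=80: ŷ = 29 + 1.1·80 = 117; r = 114.5 − 117 = -2.5
x=85: ŷ = 29 + 1.1·85 = 122.5; r = 123.5 − 122.5 = 1
Signs: − + − + − +
Runs: −×1, +×1, −×1, +×1, −×1, +×1 → 6

6 runs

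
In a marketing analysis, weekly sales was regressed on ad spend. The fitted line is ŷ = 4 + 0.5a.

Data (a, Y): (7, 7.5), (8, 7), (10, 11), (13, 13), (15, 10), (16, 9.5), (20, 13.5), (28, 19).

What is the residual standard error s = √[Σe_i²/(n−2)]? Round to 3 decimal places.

s = 1.871

a=7: ŷ = 4 + 0.5·7 = 7.5; e = 7.5 − 7.5 = 0
a=8: ŷ = 4 + 0.5·8 = 8; e = 7 − 8 = -1
a=10: ŷ = 4 + 0.5·10 = 9; e = 11 − 9 = 2
a=13: ŷ = 4 + 0.5·13 = 10.5; e = 13 − 10.5 = 2.5
a=15: ŷ = 4 + 0.5·15 = 11.5; e = 10 − 11.5 = -1.5
a=16: ŷ = 4 + 0.5·16 = 12; e = 9.5 − 12 = -2.5
a=20: ŷ = 4 + 0.5·20 = 14; e = 13.5 − 14 = -0.5
a=28: ŷ = 4 + 0.5·28 = 18; e = 19 − 18 = 1
SSE = 0 + 1 + 4 + 6.25 + 2.25 + 6.25 + 0.25 + 1 = 21
s = √(21/6) = √3.5 ≈ 1.871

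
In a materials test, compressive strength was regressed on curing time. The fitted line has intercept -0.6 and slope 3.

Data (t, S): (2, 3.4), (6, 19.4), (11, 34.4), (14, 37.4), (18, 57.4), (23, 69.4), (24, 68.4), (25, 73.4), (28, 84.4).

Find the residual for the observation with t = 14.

r = -4

Ŝ = -0.6 + 3·14 = 41.4
r = 37.4 − 41.4 = -4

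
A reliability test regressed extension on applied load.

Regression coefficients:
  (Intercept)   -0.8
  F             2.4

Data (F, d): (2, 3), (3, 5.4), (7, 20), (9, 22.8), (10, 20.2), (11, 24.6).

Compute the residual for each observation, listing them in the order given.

-1, -1, 4, 2, -3, -1

F=2: ŷ = -0.8 + 2.4·2 = 4; r = 3 − 4 = -1
F=3: ŷ = -0.8 + 2.4·3 = 6.4; r = 5.4 − 6.4 = -1
F=7: ŷ = -0.8 + 2.4·7 = 16; r = 20 − 16 = 4
F=9: ŷ = -0.8 + 2.4·9 = 20.8; r = 22.8 − 20.8 = 2
F=10: ŷ = -0.8 + 2.4·10 = 23.2; r = 20.2 − 23.2 = -3
F=11: ŷ = -0.8 + 2.4·11 = 25.6; r = 24.6 − 25.6 = -1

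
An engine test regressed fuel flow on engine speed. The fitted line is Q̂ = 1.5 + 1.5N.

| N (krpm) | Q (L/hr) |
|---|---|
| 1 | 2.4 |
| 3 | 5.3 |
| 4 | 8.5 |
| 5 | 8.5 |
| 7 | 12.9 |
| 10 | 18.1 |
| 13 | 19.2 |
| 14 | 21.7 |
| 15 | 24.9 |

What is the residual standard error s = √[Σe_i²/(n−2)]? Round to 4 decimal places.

N=1: Q̂ = 1.5 + 1.5·1 = 3; e = 2.4 − 3 = -0.6
N=3: Q̂ = 1.5 + 1.5·3 = 6; e = 5.3 − 6 = -0.7
N=4: Q̂ = 1.5 + 1.5·4 = 7.5; e = 8.5 − 7.5 = 1
N=5: Q̂ = 1.5 + 1.5·5 = 9; e = 8.5 − 9 = -0.5
N=7: Q̂ = 1.5 + 1.5·7 = 12; e = 12.9 − 12 = 0.9
N=10: Q̂ = 1.5 + 1.5·10 = 16.5; e = 18.1 − 16.5 = 1.6
N=13: Q̂ = 1.5 + 1.5·13 = 21; e = 19.2 − 21 = -1.8
N=14: Q̂ = 1.5 + 1.5·14 = 22.5; e = 21.7 − 22.5 = -0.8
N=15: Q̂ = 1.5 + 1.5·15 = 24; e = 24.9 − 24 = 0.9
SSE = 0.36 + 0.49 + 1 + 0.25 + 0.81 + 2.56 + 3.24 + 0.64 + 0.81 = 10.16
s = √(10.16/7) = √1.45143 ≈ 1.2048

s = 1.2048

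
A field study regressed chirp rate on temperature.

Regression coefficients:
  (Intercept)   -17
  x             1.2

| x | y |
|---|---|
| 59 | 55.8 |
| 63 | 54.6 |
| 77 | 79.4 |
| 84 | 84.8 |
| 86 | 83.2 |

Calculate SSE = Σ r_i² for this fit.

SSE = 46

x=59: ŷ = -17 + 1.2·59 = 53.8; r = 55.8 − 53.8 = 2
x=63: ŷ = -17 + 1.2·63 = 58.6; r = 54.6 − 58.6 = -4
x=77: ŷ = -17 + 1.2·77 = 75.4; r = 79.4 − 75.4 = 4
x=84: ŷ = -17 + 1.2·84 = 83.8; r = 84.8 − 83.8 = 1
x=86: ŷ = -17 + 1.2·86 = 86.2; r = 83.2 − 86.2 = -3
SSE = 4 + 16 + 16 + 1 + 9 = 46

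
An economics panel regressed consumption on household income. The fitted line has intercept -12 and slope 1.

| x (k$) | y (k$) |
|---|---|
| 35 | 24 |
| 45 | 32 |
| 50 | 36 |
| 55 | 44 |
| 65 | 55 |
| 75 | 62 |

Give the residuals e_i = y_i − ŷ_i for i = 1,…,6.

1, -1, -2, 1, 2, -1

x=35: ŷ = -12 + 35 = 23; e = 24 − 23 = 1
x=45: ŷ = -12 + 45 = 33; e = 32 − 33 = -1
x=50: ŷ = -12 + 50 = 38; e = 36 − 38 = -2
x=55: ŷ = -12 + 55 = 43; e = 44 − 43 = 1
x=65: ŷ = -12 + 65 = 53; e = 55 − 53 = 2
x=75: ŷ = -12 + 75 = 63; e = 62 − 63 = -1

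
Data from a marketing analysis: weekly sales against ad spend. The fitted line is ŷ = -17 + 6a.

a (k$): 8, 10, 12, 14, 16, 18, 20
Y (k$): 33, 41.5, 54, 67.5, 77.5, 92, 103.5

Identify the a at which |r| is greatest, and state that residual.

a=8: ŷ = -17 + 6·8 = 31; r = 33 − 31 = 2
a=10: ŷ = -17 + 6·10 = 43; r = 41.5 − 43 = -1.5
a=12: ŷ = -17 + 6·12 = 55; r = 54 − 55 = -1
a=14: ŷ = -17 + 6·14 = 67; r = 67.5 − 67 = 0.5
a=16: ŷ = -17 + 6·16 = 79; r = 77.5 − 79 = -1.5
a=18: ŷ = -17 + 6·18 = 91; r = 92 − 91 = 1
a=20: ŷ = -17 + 6·20 = 103; r = 103.5 − 103 = 0.5
Largest |r| is 2 at a = 8, residual 2.

a = 8, r = 2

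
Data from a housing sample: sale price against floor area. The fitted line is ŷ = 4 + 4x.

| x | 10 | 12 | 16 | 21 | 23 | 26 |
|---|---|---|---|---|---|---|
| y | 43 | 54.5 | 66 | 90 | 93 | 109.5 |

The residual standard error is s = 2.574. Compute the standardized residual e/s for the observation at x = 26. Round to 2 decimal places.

0.58

ŷ = 4 + 4·26 = 108
e = 109.5 − 108 = 1.5
e/s = 1.5 / 2.574 = 0.58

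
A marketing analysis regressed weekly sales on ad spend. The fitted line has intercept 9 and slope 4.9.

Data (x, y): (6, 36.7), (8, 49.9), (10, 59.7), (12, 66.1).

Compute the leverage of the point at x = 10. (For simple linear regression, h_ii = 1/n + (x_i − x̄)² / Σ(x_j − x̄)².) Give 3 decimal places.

h = 0.300

x̄ = (6 + 8 + 10 + 12)/4 = 9
Σ(x − x̄)² = 9 + 1 + 1 + 9 = 20
h = 1/4 + (1)²/20 = 0.25 + 0.05 = 0.300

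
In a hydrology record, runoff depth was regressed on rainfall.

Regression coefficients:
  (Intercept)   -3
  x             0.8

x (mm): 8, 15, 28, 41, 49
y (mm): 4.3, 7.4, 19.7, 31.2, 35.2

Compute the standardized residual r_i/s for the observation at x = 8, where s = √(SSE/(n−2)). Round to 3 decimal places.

0.615

x=8: ŷ = -3 + 0.8·8 = 3.4; r = 4.3 − 3.4 = 0.9
x=15: ŷ = -3 + 0.8·15 = 9; r = 7.4 − 9 = -1.6
x=28: ŷ = -3 + 0.8·28 = 19.4; r = 19.7 − 19.4 = 0.3
x=41: ŷ = -3 + 0.8·41 = 29.8; r = 31.2 − 29.8 = 1.4
x=49: ŷ = -3 + 0.8·49 = 36.2; r = 35.2 − 36.2 = -1
SSE = 0.81 + 2.56 + 0.09 + 1.96 + 1 = 6.42
s = √(6.42/3) = 1.46287
r/s = 0.9 / 1.46287 = 0.615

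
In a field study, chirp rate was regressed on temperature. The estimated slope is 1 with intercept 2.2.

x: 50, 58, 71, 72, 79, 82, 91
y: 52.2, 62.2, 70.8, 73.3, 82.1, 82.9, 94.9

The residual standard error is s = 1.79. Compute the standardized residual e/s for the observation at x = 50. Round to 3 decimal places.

0.000

ŷ = 2.2 + 50 = 52.2
e = 52.2 − 52.2 = 0
e/s = 0 / 1.79 = 0.000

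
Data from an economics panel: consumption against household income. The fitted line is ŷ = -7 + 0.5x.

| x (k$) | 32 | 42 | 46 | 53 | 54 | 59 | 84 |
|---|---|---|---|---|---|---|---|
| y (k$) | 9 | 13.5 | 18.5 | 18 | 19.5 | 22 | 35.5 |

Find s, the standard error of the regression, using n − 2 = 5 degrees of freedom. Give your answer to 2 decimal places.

s = 1.38

x=32: ŷ = -7 + 0.5·32 = 9; r = 9 − 9 = 0
x=42: ŷ = -7 + 0.5·42 = 14; r = 13.5 − 14 = -0.5
x=46: ŷ = -7 + 0.5·46 = 16; r = 18.5 − 16 = 2.5
x=53: ŷ = -7 + 0.5·53 = 19.5; r = 18 − 19.5 = -1.5
x=54: ŷ = -7 + 0.5·54 = 20; r = 19.5 − 20 = -0.5
x=59: ŷ = -7 + 0.5·59 = 22.5; r = 22 − 22.5 = -0.5
x=84: ŷ = -7 + 0.5·84 = 35; r = 35.5 − 35 = 0.5
SSE = 0 + 0.25 + 6.25 + 2.25 + 0.25 + 0.25 + 0.25 = 9.5
s = √(9.5/5) = √1.9 ≈ 1.38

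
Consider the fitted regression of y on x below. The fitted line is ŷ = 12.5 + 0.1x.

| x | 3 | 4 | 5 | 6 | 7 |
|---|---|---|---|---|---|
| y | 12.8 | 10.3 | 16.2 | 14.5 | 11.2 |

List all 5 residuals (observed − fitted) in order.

x=3: ŷ = 12.5 + 0.1·3 = 12.8; e = 12.8 − 12.8 = 0
x=4: ŷ = 12.5 + 0.1·4 = 12.9; e = 10.3 − 12.9 = -2.6
x=5: ŷ = 12.5 + 0.1·5 = 13; e = 16.2 − 13 = 3.2
x=6: ŷ = 12.5 + 0.1·6 = 13.1; e = 14.5 − 13.1 = 1.4
x=7: ŷ = 12.5 + 0.1·7 = 13.2; e = 11.2 − 13.2 = -2

0, -2.6, 3.2, 1.4, -2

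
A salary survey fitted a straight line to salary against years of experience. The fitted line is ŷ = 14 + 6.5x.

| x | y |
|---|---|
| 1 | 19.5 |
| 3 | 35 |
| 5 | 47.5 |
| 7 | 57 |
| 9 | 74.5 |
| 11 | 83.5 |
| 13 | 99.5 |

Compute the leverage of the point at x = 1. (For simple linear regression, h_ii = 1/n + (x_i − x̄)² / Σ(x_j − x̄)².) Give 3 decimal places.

h = 0.464

x̄ = (1 + 3 + 5 + 7 + 9 + 11 + 13)/7 = 7
Σ(x − x̄)² = 36 + 16 + 4 + 0 + 4 + 16 + 36 = 112
h = 1/7 + (-6)²/112 = 0.142857 + 0.321429 = 0.464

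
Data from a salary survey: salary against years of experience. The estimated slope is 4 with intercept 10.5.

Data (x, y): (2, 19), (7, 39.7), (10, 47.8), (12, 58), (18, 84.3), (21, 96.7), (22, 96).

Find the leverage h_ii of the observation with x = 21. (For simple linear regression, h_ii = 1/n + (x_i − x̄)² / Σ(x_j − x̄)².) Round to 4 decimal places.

x̄ = (2 + 7 + 10 + 12 + 18 + 21 + 22)/7 = 13.1429
Σ(x − x̄)² = 124.163 + 37.7347 + 9.87755 + 1.30612 + 23.5918 + 61.7347 + 78.449 = 336.857
h = 1/7 + (7.85714)²/336.857 = 0.142857 + 0.183267 = 0.3261

h = 0.3261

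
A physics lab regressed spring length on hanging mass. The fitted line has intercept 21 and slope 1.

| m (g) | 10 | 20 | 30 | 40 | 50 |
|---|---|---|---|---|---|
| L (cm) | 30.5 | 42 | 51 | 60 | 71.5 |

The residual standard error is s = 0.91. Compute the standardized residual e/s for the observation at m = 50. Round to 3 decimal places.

ŷ = 21 + 50 = 71
e = 71.5 − 71 = 0.5
e/s = 0.5 / 0.91 = 0.549

0.549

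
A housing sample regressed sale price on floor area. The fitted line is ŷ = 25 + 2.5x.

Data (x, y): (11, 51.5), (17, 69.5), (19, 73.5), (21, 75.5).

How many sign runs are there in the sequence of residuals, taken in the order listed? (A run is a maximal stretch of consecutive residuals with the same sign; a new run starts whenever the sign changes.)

3 runs

x=11: ŷ = 25 + 2.5·11 = 52.5; r = 51.5 − 52.5 = -1
x=17: ŷ = 25 + 2.5·17 = 67.5; r = 69.5 − 67.5 = 2
x=19: ŷ = 25 + 2.5·19 = 72.5; r = 73.5 − 72.5 = 1
x=21: ŷ = 25 + 2.5·21 = 77.5; r = 75.5 − 77.5 = -2
Signs: − + + −
Runs: −×1, +×2, −×1 → 3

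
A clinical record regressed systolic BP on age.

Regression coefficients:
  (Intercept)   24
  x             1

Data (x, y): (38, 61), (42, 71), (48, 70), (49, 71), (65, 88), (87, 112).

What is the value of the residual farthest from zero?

r = 5

x=38: ŷ = 24 + 38 = 62; r = 61 − 62 = -1
x=42: ŷ = 24 + 42 = 66; r = 71 − 66 = 5
x=48: ŷ = 24 + 48 = 72; r = 70 − 72 = -2
x=49: ŷ = 24 + 49 = 73; r = 71 − 73 = -2
x=65: ŷ = 24 + 65 = 89; r = 88 − 89 = -1
x=87: ŷ = 24 + 87 = 111; r = 112 − 111 = 1
Largest |r| is 5 at x = 42, residual 5.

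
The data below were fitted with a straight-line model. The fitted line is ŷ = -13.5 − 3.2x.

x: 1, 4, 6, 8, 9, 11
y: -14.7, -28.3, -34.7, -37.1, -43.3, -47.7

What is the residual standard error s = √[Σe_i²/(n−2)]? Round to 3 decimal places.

x=1: ŷ = -13.5 − 3.2·1 = -16.7; e = -14.7 − (-16.7) = 2
x=4: ŷ = -13.5 − 3.2·4 = -26.3; e = -28.3 − (-26.3) = -2
x=6: ŷ = -13.5 − 3.2·6 = -32.7; e = -34.7 − (-32.7) = -2
x=8: ŷ = -13.5 − 3.2·8 = -39.1; e = -37.1 − (-39.1) = 2
x=9: ŷ = -13.5 − 3.2·9 = -42.3; e = -43.3 − (-42.3) = -1
x=11: ŷ = -13.5 − 3.2·11 = -48.7; e = -47.7 − (-48.7) = 1
SSE = 4 + 4 + 4 + 4 + 1 + 1 = 18
s = √(18/4) = √4.5 ≈ 2.121

s = 2.121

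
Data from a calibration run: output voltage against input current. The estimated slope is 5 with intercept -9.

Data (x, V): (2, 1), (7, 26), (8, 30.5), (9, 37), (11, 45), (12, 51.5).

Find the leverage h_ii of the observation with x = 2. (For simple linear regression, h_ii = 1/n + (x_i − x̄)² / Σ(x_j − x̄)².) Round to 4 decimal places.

h = 0.7719

x̄ = (2 + 7 + 8 + 9 + 11 + 12)/6 = 8.16667
Σ(x − x̄)² = 38.0278 + 1.36111 + 0.0277778 + 0.694444 + 8.02778 + 14.6944 = 62.8333
h = 1/6 + (-6.16667)²/62.8333 = 0.166667 + 0.605217 = 0.7719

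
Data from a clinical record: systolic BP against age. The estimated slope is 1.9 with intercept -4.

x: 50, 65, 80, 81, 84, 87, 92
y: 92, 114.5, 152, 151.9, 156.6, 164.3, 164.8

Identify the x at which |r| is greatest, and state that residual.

x = 92, r = -6

x=50: ŷ = -4 + 1.9·50 = 91; r = 92 − 91 = 1
x=65: ŷ = -4 + 1.9·65 = 119.5; r = 114.5 − 119.5 = -5
x=80: ŷ = -4 + 1.9·80 = 148; r = 152 − 148 = 4
x=81: ŷ = -4 + 1.9·81 = 149.9; r = 151.9 − 149.9 = 2
x=84: ŷ = -4 + 1.9·84 = 155.6; r = 156.6 − 155.6 = 1
x=87: ŷ = -4 + 1.9·87 = 161.3; r = 164.3 − 161.3 = 3
x=92: ŷ = -4 + 1.9·92 = 170.8; r = 164.8 − 170.8 = -6
Largest |r| is 6 at x = 92, residual -6.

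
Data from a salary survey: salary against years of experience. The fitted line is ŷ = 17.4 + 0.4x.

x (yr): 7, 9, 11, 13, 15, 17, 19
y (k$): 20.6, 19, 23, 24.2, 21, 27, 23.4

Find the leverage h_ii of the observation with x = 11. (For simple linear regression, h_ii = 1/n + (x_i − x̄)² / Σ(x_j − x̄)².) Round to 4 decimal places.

x̄ = (7 + 9 + 11 + 13 + 15 + 17 + 19)/7 = 13
Σ(x − x̄)² = 36 + 16 + 4 + 0 + 4 + 16 + 36 = 112
h = 1/7 + (-2)²/112 = 0.142857 + 0.0357143 = 0.1786

h = 0.1786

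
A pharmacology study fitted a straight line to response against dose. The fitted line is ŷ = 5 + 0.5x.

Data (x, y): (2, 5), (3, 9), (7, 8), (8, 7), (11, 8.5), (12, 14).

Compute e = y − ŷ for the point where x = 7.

ŷ = 5 + 0.5·7 = 8.5
e = 8 − 8.5 = -0.5

e = -0.5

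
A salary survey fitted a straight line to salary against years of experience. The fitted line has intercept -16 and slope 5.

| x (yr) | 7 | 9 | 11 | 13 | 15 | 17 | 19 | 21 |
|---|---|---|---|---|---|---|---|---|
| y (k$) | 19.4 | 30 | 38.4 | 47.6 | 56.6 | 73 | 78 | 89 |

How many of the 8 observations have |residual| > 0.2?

7

x=7: ŷ = -16 + 5·7 = 19; r = 19.4 − 19 = 0.4
x=9: ŷ = -16 + 5·9 = 29; r = 30 − 29 = 1
x=11: ŷ = -16 + 5·11 = 39; r = 38.4 − 39 = -0.6
x=13: ŷ = -16 + 5·13 = 49; r = 47.6 − 49 = -1.4
x=15: ŷ = -16 + 5·15 = 59; r = 56.6 − 59 = -2.4
x=17: ŷ = -16 + 5·17 = 69; r = 73 − 69 = 4
x=19: ŷ = -16 + 5·19 = 79; r = 78 − 79 = -1
x=21: ŷ = -16 + 5·21 = 89; r = 89 − 89 = 0
|r| > 0.2: x=7 (|r|=0.4), x=9 (|r|=1), x=11 (|r|=0.6), x=13 (|r|=1.4), x=15 (|r|=2.4), x=17 (|r|=4), x=19 (|r|=1) → 7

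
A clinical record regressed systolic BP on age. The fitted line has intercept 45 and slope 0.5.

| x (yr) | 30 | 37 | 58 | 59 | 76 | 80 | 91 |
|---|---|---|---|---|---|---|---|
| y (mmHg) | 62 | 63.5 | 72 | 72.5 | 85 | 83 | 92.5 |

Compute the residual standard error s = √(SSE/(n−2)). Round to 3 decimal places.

s = 2.191

x=30: ŷ = 45 + 0.5·30 = 60; e = 62 − 60 = 2
x=37: ŷ = 45 + 0.5·37 = 63.5; e = 63.5 − 63.5 = 0
x=58: ŷ = 45 + 0.5·58 = 74; e = 72 − 74 = -2
x=59: ŷ = 45 + 0.5·59 = 74.5; e = 72.5 − 74.5 = -2
x=76: ŷ = 45 + 0.5·76 = 83; e = 85 − 83 = 2
x=80: ŷ = 45 + 0.5·80 = 85; e = 83 − 85 = -2
x=91: ŷ = 45 + 0.5·91 = 90.5; e = 92.5 − 90.5 = 2
SSE = 4 + 0 + 4 + 4 + 4 + 4 + 4 = 24
s = √(24/5) = √4.8 ≈ 2.191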